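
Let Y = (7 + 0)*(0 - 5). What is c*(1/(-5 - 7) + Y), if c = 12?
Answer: -421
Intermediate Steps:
Y = -35 (Y = 7*(-5) = -35)
c*(1/(-5 - 7) + Y) = 12*(1/(-5 - 7) - 35) = 12*(1/(-12) - 35) = 12*(-1/12 - 35) = 12*(-421/12) = -421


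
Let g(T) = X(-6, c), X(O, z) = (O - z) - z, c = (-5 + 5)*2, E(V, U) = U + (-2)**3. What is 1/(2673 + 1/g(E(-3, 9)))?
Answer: 6/16037 ≈ 0.00037413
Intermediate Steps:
E(V, U) = -8 + U (E(V, U) = U - 8 = -8 + U)
c = 0 (c = 0*2 = 0)
X(O, z) = O - 2*z
g(T) = -6 (g(T) = -6 - 2*0 = -6 + 0 = -6)
1/(2673 + 1/g(E(-3, 9))) = 1/(2673 + 1/(-6)) = 1/(2673 - 1/6) = 1/(16037/6) = 6/16037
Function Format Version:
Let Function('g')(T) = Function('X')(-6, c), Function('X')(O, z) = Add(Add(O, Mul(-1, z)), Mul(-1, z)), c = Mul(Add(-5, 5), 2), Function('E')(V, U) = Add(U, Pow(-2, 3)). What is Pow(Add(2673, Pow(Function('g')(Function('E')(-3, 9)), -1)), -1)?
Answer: Rational(6, 16037) ≈ 0.00037413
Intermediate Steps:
Function('E')(V, U) = Add(-8, U) (Function('E')(V, U) = Add(U, -8) = Add(-8, U))
c = 0 (c = Mul(0, 2) = 0)
Function('X')(O, z) = Add(O, Mul(-2, z))
Function('g')(T) = -6 (Function('g')(T) = Add(-6, Mul(-2, 0)) = Add(-6, 0) = -6)
Pow(Add(2673, Pow(Function('g')(Function('E')(-3, 9)), -1)), -1) = Pow(Add(2673, Pow(-6, -1)), -1) = Pow(Add(2673, Rational(-1, 6)), -1) = Pow(Rational(16037, 6), -1) = Rational(6, 16037)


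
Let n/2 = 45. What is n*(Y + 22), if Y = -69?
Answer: -4230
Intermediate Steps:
n = 90 (n = 2*45 = 90)
n*(Y + 22) = 90*(-69 + 22) = 90*(-47) = -4230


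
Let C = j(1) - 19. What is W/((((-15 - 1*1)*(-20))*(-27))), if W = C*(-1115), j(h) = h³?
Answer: -223/96 ≈ -2.3229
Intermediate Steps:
C = -18 (C = 1³ - 19 = 1 - 19 = -18)
W = 20070 (W = -18*(-1115) = 20070)
W/((((-15 - 1*1)*(-20))*(-27))) = 20070/((((-15 - 1*1)*(-20))*(-27))) = 20070/((((-15 - 1)*(-20))*(-27))) = 20070/((-16*(-20)*(-27))) = 20070/((320*(-27))) = 20070/(-8640) = 20070*(-1/8640) = -223/96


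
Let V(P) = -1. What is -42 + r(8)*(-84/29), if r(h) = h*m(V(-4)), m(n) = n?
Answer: -546/29 ≈ -18.828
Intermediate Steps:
r(h) = -h (r(h) = h*(-1) = -h)
-42 + r(8)*(-84/29) = -42 + (-1*8)*(-84/29) = -42 - (-672)/29 = -42 - 8*(-84/29) = -42 + 672/29 = -546/29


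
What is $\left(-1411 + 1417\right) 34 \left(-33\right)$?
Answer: $-6732$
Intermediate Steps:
$\left(-1411 + 1417\right) 34 \left(-33\right) = 6 \left(-1122\right) = -6732$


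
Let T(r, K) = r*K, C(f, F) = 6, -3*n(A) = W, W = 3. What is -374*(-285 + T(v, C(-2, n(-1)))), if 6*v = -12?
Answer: 111078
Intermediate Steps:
v = -2 (v = (⅙)*(-12) = -2)
n(A) = -1 (n(A) = -⅓*3 = -1)
T(r, K) = K*r
-374*(-285 + T(v, C(-2, n(-1)))) = -374*(-285 + 6*(-2)) = -374*(-285 - 12) = -374*(-297) = 111078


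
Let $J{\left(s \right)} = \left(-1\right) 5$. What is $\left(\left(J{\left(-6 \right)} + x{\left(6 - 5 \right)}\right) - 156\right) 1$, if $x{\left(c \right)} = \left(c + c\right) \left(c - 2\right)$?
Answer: $-163$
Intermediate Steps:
$J{\left(s \right)} = -5$
$x{\left(c \right)} = 2 c \left(-2 + c\right)$
$\left(\left(J{\left(-6 \right)} + x{\left(6 - 5 \right)}\right) - 156\right) 1 = \left(\left(-5 + 2 \left(6 - 5\right) \left(-2 + \left(6 - 5\right)\right)\right) - 156\right) 1 = \left(\left(-5 + 2 \cdot 1 \left(-2 + 1\right)\right) - 156\right) 1 = \left(\left(-5 + 2 \cdot 1 \left(-1\right)\right) - 156\right) 1 = \left(\left(-5 - 2\right) - 156\right) 1 = \left(-7 - 156\right) 1 = \left(-163\right) 1 = -163$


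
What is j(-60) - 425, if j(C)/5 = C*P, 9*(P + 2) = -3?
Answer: 275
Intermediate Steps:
P = -7/3 (P = -2 + (1/9)*(-3) = -2 - 1/3 = -7/3 ≈ -2.3333)
j(C) = -35*C/3 (j(C) = 5*(C*(-7/3)) = 5*(-7*C/3) = -35*C/3)
j(-60) - 425 = -35/3*(-60) - 425 = 700 - 425 = 275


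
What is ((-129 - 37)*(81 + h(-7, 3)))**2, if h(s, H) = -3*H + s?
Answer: 116424100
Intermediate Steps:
h(s, H) = s - 3*H
((-129 - 37)*(81 + h(-7, 3)))**2 = ((-129 - 37)*(81 + (-7 - 3*3)))**2 = (-166*(81 + (-7 - 9)))**2 = (-166*(81 - 16))**2 = (-166*65)**2 = (-10790)**2 = 116424100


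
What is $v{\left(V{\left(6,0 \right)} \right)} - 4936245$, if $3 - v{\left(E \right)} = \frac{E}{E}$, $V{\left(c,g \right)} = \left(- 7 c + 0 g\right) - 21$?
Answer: $-4936243$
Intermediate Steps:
$V{\left(c,g \right)} = -21 - 7 c$ ($V{\left(c,g \right)} = \left(- 7 c + 0\right) - 21 = - 7 c - 21 = -21 - 7 c$)
$v{\left(E \right)} = 2$ ($v{\left(E \right)} = 3 - \frac{E}{E} = 3 - 1 = 2$)
$v{\left(V{\left(6,0 \right)} \right)} - 4936245 = 2 - 4936245 = -4936243$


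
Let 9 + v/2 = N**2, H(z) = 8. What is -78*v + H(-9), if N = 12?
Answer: -21052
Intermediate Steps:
v = 270 (v = -18 + 2*12**2 = -18 + 2*144 = -18 + 288 = 270)
-78*v + H(-9) = -78*270 + 8 = -21060 + 8 = -21052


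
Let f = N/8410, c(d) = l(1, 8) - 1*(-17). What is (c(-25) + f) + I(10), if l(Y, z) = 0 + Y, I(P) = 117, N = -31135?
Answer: 220843/1682 ≈ 131.30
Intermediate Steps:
l(Y, z) = Y
c(d) = 18 (c(d) = 1 - 1*(-17) = 1 + 17 = 18)
f = -6227/1682 (f = -31135/8410 = -31135*1/8410 = -6227/1682 ≈ -3.7021)
(c(-25) + f) + I(10) = (18 - 6227/1682) + 117 = 24049/1682 + 117 = 220843/1682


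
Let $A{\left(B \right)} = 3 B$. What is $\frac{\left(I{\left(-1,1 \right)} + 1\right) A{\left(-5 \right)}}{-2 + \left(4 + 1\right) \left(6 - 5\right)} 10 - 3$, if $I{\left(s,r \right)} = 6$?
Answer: $-353$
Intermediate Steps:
$\frac{\left(I{\left(-1,1 \right)} + 1\right) A{\left(-5 \right)}}{-2 + \left(4 + 1\right) \left(6 - 5\right)} 10 - 3 = \frac{\left(6 + 1\right) 3 \left(-5\right)}{-2 + \left(4 + 1\right) \left(6 - 5\right)} 10 - 3 = \frac{7 \left(-15\right)}{-2 + 5 \cdot 1} \cdot 10 - 3 = - \frac{105}{-2 + 5} \cdot 10 - 3 = - \frac{105}{3} \cdot 10 - 3 = \left(-105\right) \frac{1}{3} \cdot 10 - 3 = \left(-35\right) 10 - 3 = -350 - 3 = -353$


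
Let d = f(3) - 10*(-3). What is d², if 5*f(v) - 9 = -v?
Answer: 24336/25 ≈ 973.44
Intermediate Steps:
f(v) = 9/5 - v/5 (f(v) = 9/5 + (-v)/5 = 9/5 - v/5)
d = 156/5 (d = (9/5 - ⅕*3) - 10*(-3) = (9/5 - ⅗) + 30 = 6/5 + 30 = 156/5 ≈ 31.200)
d² = (156/5)² = 24336/25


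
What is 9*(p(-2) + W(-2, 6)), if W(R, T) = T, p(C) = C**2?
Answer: 90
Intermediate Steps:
9*(p(-2) + W(-2, 6)) = 9*((-2)**2 + 6) = 9*(4 + 6) = 9*10 = 90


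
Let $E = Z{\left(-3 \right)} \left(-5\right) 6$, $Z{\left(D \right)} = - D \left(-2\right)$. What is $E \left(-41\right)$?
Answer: $-7380$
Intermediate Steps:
$Z{\left(D \right)} = 2 D$
$E = 180$ ($E = 2 \left(-3\right) \left(-5\right) 6 = \left(-6\right) \left(-5\right) 6 = 30 \cdot 6 = 180$)
$E \left(-41\right) = 180 \left(-41\right) = -7380$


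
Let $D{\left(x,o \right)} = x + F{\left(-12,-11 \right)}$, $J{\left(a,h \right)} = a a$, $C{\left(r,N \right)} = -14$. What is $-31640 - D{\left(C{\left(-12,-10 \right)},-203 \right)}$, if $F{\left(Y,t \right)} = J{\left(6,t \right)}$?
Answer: $-31662$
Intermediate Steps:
$J{\left(a,h \right)} = a^{2}$
$F{\left(Y,t \right)} = 36$ ($F{\left(Y,t \right)} = 6^{2} = 36$)
$D{\left(x,o \right)} = 36 + x$ ($D{\left(x,o \right)} = x + 36 = 36 + x$)
$-31640 - D{\left(C{\left(-12,-10 \right)},-203 \right)} = -31640 - \left(36 - 14\right) = -31640 - 22 = -31662$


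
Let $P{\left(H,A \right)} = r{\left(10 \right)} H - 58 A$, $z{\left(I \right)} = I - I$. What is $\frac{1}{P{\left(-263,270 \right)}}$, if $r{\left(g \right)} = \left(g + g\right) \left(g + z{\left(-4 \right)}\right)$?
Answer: $- \frac{1}{68260} \approx -1.465 \cdot 10^{-5}$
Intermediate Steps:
$z{\left(I \right)} = 0$
$r{\left(g \right)} = 2 g^{2}$ ($r{\left(g \right)} = \left(g + g\right) \left(g + 0\right) = 2 g g = 2 g^{2}$)
$P{\left(H,A \right)} = - 58 A + 200 H$ ($P{\left(H,A \right)} = 2 \cdot 10^{2} H - 58 A = 2 \cdot 100 H - 58 A = 200 H - 58 A = - 58 A + 200 H$)
$\frac{1}{P{\left(-263,270 \right)}} = \frac{1}{\left(-58\right) 270 + 200 \left(-263\right)} = \frac{1}{-15660 - 52600} = \frac{1}{-68260} = - \frac{1}{68260}$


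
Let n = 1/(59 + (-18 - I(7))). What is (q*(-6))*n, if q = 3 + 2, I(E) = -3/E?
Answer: -21/29 ≈ -0.72414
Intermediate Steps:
q = 5
n = 7/290 (n = 1/(59 + (-18 - (-3)/7)) = 1/(59 + (-18 - 1*(-3/7))) = 1/(59 + (-18 + 3/7)) = 1/(59 - 123/7) = 1/(290/7) = 7/290 ≈ 0.024138)
(q*(-6))*n = (5*(-6))*(7/290) = -30*7/290 = -21/29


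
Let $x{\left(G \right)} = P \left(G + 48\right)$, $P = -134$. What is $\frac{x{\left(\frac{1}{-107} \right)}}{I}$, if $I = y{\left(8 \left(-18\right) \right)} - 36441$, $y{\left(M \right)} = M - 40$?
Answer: $\frac{137618}{783775} \approx 0.17558$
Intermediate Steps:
$y{\left(M \right)} = -40 + M$
$x{\left(G \right)} = -6432 - 134 G$ ($x{\left(G \right)} = - 134 \left(G + 48\right) = - 134 \left(48 + G\right) = -6432 - 134 G$)
$I = -36625$ ($I = \left(-40 + 8 \left(-18\right)\right) - 36441 = \left(-40 - 144\right) - 36441 = -184 - 36441 = -36625$)
$\frac{x{\left(\frac{1}{-107} \right)}}{I} = \frac{-6432 - \frac{134}{-107}}{-36625} = \left(-6432 - - \frac{134}{107}\right) \left(- \frac{1}{36625}\right) = \left(-6432 + \frac{134}{107}\right) \left(- \frac{1}{36625}\right) = \left(- \frac{688090}{107}\right) \left(- \frac{1}{36625}\right) = \frac{137618}{783775}$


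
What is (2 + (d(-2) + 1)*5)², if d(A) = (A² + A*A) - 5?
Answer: 484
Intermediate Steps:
d(A) = -5 + 2*A² (d(A) = (A² + A²) - 5 = 2*A² - 5 = -5 + 2*A²)
(2 + (d(-2) + 1)*5)² = (2 + ((-5 + 2*(-2)²) + 1)*5)² = (2 + ((-5 + 2*4) + 1)*5)² = (2 + ((-5 + 8) + 1)*5)² = (2 + (3 + 1)*5)² = (2 + 4*5)² = (2 + 20)² = 22² = 484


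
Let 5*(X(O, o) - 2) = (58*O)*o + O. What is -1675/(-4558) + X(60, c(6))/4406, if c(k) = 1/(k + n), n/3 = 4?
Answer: 11430157/30123822 ≈ 0.37944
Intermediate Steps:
n = 12 (n = 3*4 = 12)
c(k) = 1/(12 + k) (c(k) = 1/(k + 12) = 1/(12 + k))
X(O, o) = 2 + O/5 + 58*O*o/5 (X(O, o) = 2 + ((58*O)*o + O)/5 = 2 + (58*O*o + O)/5 = 2 + (O + 58*O*o)/5 = 2 + (O/5 + 58*O*o/5) = 2 + O/5 + 58*O*o/5)
-1675/(-4558) + X(60, c(6))/4406 = -1675/(-4558) + (2 + (⅕)*60 + (58/5)*60/(12 + 6))/4406 = -1675*(-1/4558) + (2 + 12 + (58/5)*60/18)*(1/4406) = 1675/4558 + (2 + 12 + (58/5)*60*(1/18))*(1/4406) = 1675/4558 + (2 + 12 + 116/3)*(1/4406) = 1675/4558 + (158/3)*(1/4406) = 1675/4558 + 79/6609 = 11430157/30123822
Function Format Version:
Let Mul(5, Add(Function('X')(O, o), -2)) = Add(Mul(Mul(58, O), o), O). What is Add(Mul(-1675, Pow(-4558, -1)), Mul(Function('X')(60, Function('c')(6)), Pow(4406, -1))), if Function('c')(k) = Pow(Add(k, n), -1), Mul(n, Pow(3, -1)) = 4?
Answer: Rational(11430157, 30123822) ≈ 0.37944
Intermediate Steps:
n = 12 (n = Mul(3, 4) = 12)
Function('c')(k) = Pow(Add(12, k), -1) (Function('c')(k) = Pow(Add(k, 12), -1) = Pow(Add(12, k), -1))
Function('X')(O, o) = Add(2, Mul(Rational(1, 5), O), Mul(Rational(58, 5), O, o)) (Function('X')(O, o) = Add(2, Mul(Rational(1, 5), Add(Mul(Mul(58, O), o), O))) = Add(2, Mul(Rational(1, 5), Add(Mul(58, O, o), O))) = Add(2, Mul(Rational(1, 5), Add(O, Mul(58, O, o)))) = Add(2, Add(Mul(Rational(1, 5), O), Mul(Rational(58, 5), O, o))) = Add(2, Mul(Rational(1, 5), O), Mul(Rational(58, 5), O, o)))
Add(Mul(-1675, Pow(-4558, -1)), Mul(Function('X')(60, Function('c')(6)), Pow(4406, -1))) = Add(Mul(-1675, Pow(-4558, -1)), Mul(Add(2, Mul(Rational(1, 5), 60), Mul(Rational(58, 5), 60, Pow(Add(12, 6), -1))), Pow(4406, -1))) = Add(Mul(-1675, Rational(-1, 4558)), Mul(Add(2, 12, Mul(Rational(58, 5), 60, Pow(18, -1))), Rational(1, 4406))) = Add(Rational(1675, 4558), Mul(Add(2, 12, Mul(Rational(58, 5), 60, Rational(1, 18))), Rational(1, 4406))) = Add(Rational(1675, 4558), Mul(Add(2, 12, Rational(116, 3)), Rational(1, 4406))) = Add(Rational(1675, 4558), Mul(Rational(158, 3), Rational(1, 4406))) = Add(Rational(1675, 4558), Rational(79, 6609)) = Rational(11430157, 30123822)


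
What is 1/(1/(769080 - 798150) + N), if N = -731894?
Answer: -29070/21276158581 ≈ -1.3663e-6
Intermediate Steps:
1/(1/(769080 - 798150) + N) = 1/(1/(769080 - 798150) - 731894) = 1/(1/(-29070) - 731894) = 1/(-1/29070 - 731894) = 1/(-21276158581/29070) = -29070/21276158581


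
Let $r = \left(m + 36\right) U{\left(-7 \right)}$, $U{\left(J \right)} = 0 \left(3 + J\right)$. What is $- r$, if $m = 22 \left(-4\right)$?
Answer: $0$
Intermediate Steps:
$m = -88$
$U{\left(J \right)} = 0$
$r = 0$ ($r = \left(-88 + 36\right) 0 = \left(-52\right) 0 = 0$)
$- r = \left(-1\right) 0 = 0$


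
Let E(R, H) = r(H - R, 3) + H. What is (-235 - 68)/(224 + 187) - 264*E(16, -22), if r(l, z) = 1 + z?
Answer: 650923/137 ≈ 4751.3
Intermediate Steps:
E(R, H) = 4 + H (E(R, H) = (1 + 3) + H = 4 + H)
(-235 - 68)/(224 + 187) - 264*E(16, -22) = (-235 - 68)/(224 + 187) - 264*(4 - 22) = -303/411 - 264*(-18) = -303*1/411 + 4752 = -101/137 + 4752 = 650923/137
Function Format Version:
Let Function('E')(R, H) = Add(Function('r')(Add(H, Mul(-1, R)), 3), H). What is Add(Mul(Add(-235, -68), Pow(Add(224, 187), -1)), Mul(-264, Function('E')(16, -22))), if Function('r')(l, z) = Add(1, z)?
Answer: Rational(650923, 137) ≈ 4751.3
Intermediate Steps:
Function('E')(R, H) = Add(4, H) (Function('E')(R, H) = Add(Add(1, 3), H) = Add(4, H))
Add(Mul(Add(-235, -68), Pow(Add(224, 187), -1)), Mul(-264, Function('E')(16, -22))) = Add(Mul(Add(-235, -68), Pow(Add(224, 187), -1)), Mul(-264, Add(4, -22))) = Add(Mul(-303, Pow(411, -1)), Mul(-264, -18)) = Add(Mul(-303, Rational(1, 411)), 4752) = Add(Rational(-101, 137), 4752) = Rational(650923, 137)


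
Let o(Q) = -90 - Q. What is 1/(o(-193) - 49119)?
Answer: -1/49016 ≈ -2.0401e-5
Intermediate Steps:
1/(o(-193) - 49119) = 1/((-90 - 1*(-193)) - 49119) = 1/((-90 + 193) - 49119) = 1/(103 - 49119) = 1/(-49016) = -1/49016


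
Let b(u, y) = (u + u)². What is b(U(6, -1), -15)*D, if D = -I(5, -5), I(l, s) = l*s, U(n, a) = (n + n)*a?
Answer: 14400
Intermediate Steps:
U(n, a) = 2*a*n (U(n, a) = (2*n)*a = 2*a*n)
b(u, y) = 4*u² (b(u, y) = (2*u)² = 4*u²)
D = 25 (D = -5*(-5) = -1*(-25) = 25)
b(U(6, -1), -15)*D = (4*(2*(-1)*6)²)*25 = (4*(-12)²)*25 = (4*144)*25 = 576*25 = 14400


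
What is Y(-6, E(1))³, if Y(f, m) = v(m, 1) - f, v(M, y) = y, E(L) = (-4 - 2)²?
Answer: 343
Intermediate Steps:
E(L) = 36 (E(L) = (-6)² = 36)
Y(f, m) = 1 - f
Y(-6, E(1))³ = (1 - 1*(-6))³ = (1 + 6)³ = 7³ = 343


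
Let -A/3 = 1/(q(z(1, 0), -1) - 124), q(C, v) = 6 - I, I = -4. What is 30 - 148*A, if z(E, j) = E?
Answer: 496/19 ≈ 26.105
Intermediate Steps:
q(C, v) = 10 (q(C, v) = 6 - 1*(-4) = 6 + 4 = 10)
A = 1/38 (A = -3/(10 - 124) = -3/(-114) = -3*(-1/114) = 1/38 ≈ 0.026316)
30 - 148*A = 30 - 148*1/38 = 30 - 74/19 = 496/19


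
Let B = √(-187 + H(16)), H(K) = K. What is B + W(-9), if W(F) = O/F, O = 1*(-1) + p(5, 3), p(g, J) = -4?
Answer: 5/9 + 3*I*√19 ≈ 0.55556 + 13.077*I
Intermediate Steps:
O = -5 (O = 1*(-1) - 4 = -1 - 4 = -5)
W(F) = -5/F
B = 3*I*√19 (B = √(-187 + 16) = √(-171) = 3*I*√19 ≈ 13.077*I)
B + W(-9) = 3*I*√19 - 5/(-9) = 3*I*√19 - 5*(-⅑) = 3*I*√19 + 5/9 = 5/9 + 3*I*√19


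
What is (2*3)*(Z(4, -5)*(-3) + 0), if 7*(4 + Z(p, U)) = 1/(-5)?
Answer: 2538/35 ≈ 72.514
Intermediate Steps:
Z(p, U) = -141/35 (Z(p, U) = -4 + (⅐)/(-5) = -4 + (⅐)*(-⅕) = -4 - 1/35 = -141/35)
(2*3)*(Z(4, -5)*(-3) + 0) = (2*3)*(-141/35*(-3) + 0) = 6*(423/35 + 0) = 6*(423/35) = 2538/35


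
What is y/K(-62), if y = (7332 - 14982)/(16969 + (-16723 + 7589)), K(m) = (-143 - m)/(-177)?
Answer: -10030/4701 ≈ -2.1336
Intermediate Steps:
K(m) = 143/177 + m/177 (K(m) = (-143 - m)*(-1/177) = 143/177 + m/177)
y = -1530/1567 (y = -7650/(16969 - 9134) = -7650/7835 = -7650*1/7835 = -1530/1567 ≈ -0.97639)
y/K(-62) = -1530/(1567*(143/177 + (1/177)*(-62))) = -1530/(1567*(143/177 - 62/177)) = -1530/(1567*27/59) = -1530/1567*59/27 = -10030/4701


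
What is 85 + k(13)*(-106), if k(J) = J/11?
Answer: -443/11 ≈ -40.273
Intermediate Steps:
k(J) = J/11 (k(J) = J*(1/11) = J/11)
85 + k(13)*(-106) = 85 + ((1/11)*13)*(-106) = 85 + (13/11)*(-106) = 85 - 1378/11 = -443/11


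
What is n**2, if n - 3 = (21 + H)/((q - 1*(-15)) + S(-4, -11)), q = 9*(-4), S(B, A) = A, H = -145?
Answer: 3025/64 ≈ 47.266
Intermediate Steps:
q = -36
n = 55/8 (n = 3 + (21 - 145)/((-36 - 1*(-15)) - 11) = 3 - 124/((-36 + 15) - 11) = 3 - 124/(-21 - 11) = 3 - 124/(-32) = 3 - 124*(-1/32) = 3 + 31/8 = 55/8 ≈ 6.8750)
n**2 = (55/8)**2 = 3025/64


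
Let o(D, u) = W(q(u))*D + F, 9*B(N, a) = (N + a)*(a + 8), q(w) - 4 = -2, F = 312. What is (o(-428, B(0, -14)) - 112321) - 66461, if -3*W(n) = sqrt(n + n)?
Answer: -534554/3 ≈ -1.7818e+5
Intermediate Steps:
q(w) = 2 (q(w) = 4 - 2 = 2)
B(N, a) = (8 + a)*(N + a)/9 (B(N, a) = ((N + a)*(a + 8))/9 = ((N + a)*(8 + a))/9 = ((8 + a)*(N + a))/9 = (8 + a)*(N + a)/9)
W(n) = -sqrt(2)*sqrt(n)/3 (W(n) = -sqrt(n + n)/3 = -sqrt(2)*sqrt(n)/3)
o(D, u) = 312 - 2*D/3 (o(D, u) = (-sqrt(2)*sqrt(2)/3)*D + 312 = -2*D/3 + 312 = 312 - 2*D/3)
(o(-428, B(0, -14)) - 112321) - 66461 = ((312 - 2/3*(-428)) - 112321) - 66461 = ((312 + 856/3) - 112321) - 66461 = (1792/3 - 112321) - 66461 = -335171/3 - 66461 = -534554/3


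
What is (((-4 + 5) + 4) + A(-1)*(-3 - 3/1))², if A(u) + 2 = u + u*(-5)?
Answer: 49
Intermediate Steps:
A(u) = -2 - 4*u (A(u) = -2 + (u + u*(-5)) = -2 + (u - 5*u) = -2 - 4*u)
(((-4 + 5) + 4) + A(-1)*(-3 - 3/1))² = (((-4 + 5) + 4) + (-2 - 4*(-1))*(-3 - 3/1))² = ((1 + 4) + (-2 + 4)*(-3 - 3*1))² = (5 + 2*(-3 - 3))² = (5 + 2*(-6))² = (5 - 12)² = (-7)² = 49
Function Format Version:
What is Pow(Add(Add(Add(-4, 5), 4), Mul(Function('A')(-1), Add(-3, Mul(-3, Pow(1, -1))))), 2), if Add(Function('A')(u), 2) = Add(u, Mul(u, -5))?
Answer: 49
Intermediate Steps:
Function('A')(u) = Add(-2, Mul(-4, u)) (Function('A')(u) = Add(-2, Add(u, Mul(u, -5))) = Add(-2, Add(u, Mul(-5, u))) = Add(-2, Mul(-4, u)))
Pow(Add(Add(Add(-4, 5), 4), Mul(Function('A')(-1), Add(-3, Mul(-3, Pow(1, -1))))), 2) = Pow(Add(Add(Add(-4, 5), 4), Mul(Add(-2, Mul(-4, -1)), Add(-3, Mul(-3, Pow(1, -1))))), 2) = Pow(Add(Add(1, 4), Mul(Add(-2, 4), Add(-3, Mul(-3, 1)))), 2) = Pow(Add(5, Mul(2, Add(-3, -3))), 2) = Pow(Add(5, Mul(2, -6)), 2) = Pow(Add(5, -12), 2) = Pow(-7, 2) = 49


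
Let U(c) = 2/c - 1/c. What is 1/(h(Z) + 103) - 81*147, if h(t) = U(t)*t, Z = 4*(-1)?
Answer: -1238327/104 ≈ -11907.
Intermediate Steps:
Z = -4
U(c) = 1/c
h(t) = 1 (h(t) = t/t = 1)
1/(h(Z) + 103) - 81*147 = 1/(1 + 103) - 81*147 = 1/104 - 11907 = -1238327/104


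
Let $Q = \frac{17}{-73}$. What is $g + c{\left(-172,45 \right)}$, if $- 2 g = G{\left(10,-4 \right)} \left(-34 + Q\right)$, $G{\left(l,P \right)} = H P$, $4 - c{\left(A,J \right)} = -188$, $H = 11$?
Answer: $- \frac{40962}{73} \approx -561.12$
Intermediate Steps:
$c{\left(A,J \right)} = 192$ ($c{\left(A,J \right)} = 4 - -188 = 4 + 188 = 192$)
$Q = - \frac{17}{73}$ ($Q = 17 \left(- \frac{1}{73}\right) = - \frac{17}{73} \approx -0.23288$)
$G{\left(l,P \right)} = 11 P$
$g = - \frac{54978}{73}$ ($g = - \frac{11 \left(-4\right) \left(-34 - \frac{17}{73}\right)}{2} = - \frac{\left(-44\right) \left(- \frac{2499}{73}\right)}{2} = \left(- \frac{1}{2}\right) \frac{109956}{73} = - \frac{54978}{73} \approx -753.12$)
$g + c{\left(-172,45 \right)} = - \frac{54978}{73} + 192 = - \frac{40962}{73}$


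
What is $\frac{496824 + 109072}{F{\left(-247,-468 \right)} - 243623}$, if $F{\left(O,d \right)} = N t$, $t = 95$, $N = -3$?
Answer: $- \frac{151474}{60977} \approx -2.4841$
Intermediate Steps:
$F{\left(O,d \right)} = -285$ ($F{\left(O,d \right)} = \left(-3\right) 95 = -285$)
$\frac{496824 + 109072}{F{\left(-247,-468 \right)} - 243623} = \frac{496824 + 109072}{-285 - 243623} = \frac{605896}{-243908} = 605896 \left(- \frac{1}{243908}\right) = - \frac{151474}{60977}$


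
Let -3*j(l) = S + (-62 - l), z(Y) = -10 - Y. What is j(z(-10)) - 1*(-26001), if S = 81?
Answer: 77984/3 ≈ 25995.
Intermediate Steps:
j(l) = -19/3 + l/3 (j(l) = -(81 + (-62 - l))/3 = -(19 - l)/3 = -19/3 + l/3)
j(z(-10)) - 1*(-26001) = (-19/3 + (-10 - 1*(-10))/3) - 1*(-26001) = (-19/3 + (-10 + 10)/3) + 26001 = (-19/3 + (1/3)*0) + 26001 = (-19/3 + 0) + 26001 = -19/3 + 26001 = 77984/3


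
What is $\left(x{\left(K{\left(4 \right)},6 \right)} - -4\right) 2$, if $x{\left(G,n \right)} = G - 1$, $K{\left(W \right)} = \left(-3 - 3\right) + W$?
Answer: $2$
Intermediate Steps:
$K{\left(W \right)} = -6 + W$
$x{\left(G,n \right)} = -1 + G$ ($x{\left(G,n \right)} = G - 1 = -1 + G$)
$\left(x{\left(K{\left(4 \right)},6 \right)} - -4\right) 2 = \left(\left(-1 + \left(-6 + 4\right)\right) - -4\right) 2 = \left(\left(-1 - 2\right) + 4\right) 2 = \left(-3 + 4\right) 2 = 1 \cdot 2 = 2$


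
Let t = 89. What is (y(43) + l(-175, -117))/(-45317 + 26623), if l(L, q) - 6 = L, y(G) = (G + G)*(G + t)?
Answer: -11183/18694 ≈ -0.59821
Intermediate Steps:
y(G) = 2*G*(89 + G) (y(G) = (G + G)*(G + 89) = (2*G)*(89 + G) = 2*G*(89 + G))
l(L, q) = 6 + L
(y(43) + l(-175, -117))/(-45317 + 26623) = (2*43*(89 + 43) + (6 - 175))/(-45317 + 26623) = (2*43*132 - 169)/(-18694) = (11352 - 169)*(-1/18694) = 11183*(-1/18694) = -11183/18694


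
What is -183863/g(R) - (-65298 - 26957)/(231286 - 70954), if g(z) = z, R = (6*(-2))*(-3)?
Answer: -1228158389/240498 ≈ -5106.7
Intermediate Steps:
R = 36 (R = -12*(-3) = 36)
-183863/g(R) - (-65298 - 26957)/(231286 - 70954) = -183863/36 - (-65298 - 26957)/(231286 - 70954) = -183863*1/36 - (-92255)/160332 = -183863/36 - (-92255)/160332 = -183863/36 - 1*(-92255/160332) = -183863/36 + 92255/160332 = -1228158389/240498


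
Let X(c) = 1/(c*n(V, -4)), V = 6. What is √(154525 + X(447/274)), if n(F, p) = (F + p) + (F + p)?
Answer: √123502065378/894 ≈ 393.10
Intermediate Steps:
n(F, p) = 2*F + 2*p
X(c) = 1/(4*c) (X(c) = 1/(c*(2*6 + 2*(-4))) = 1/(c*(12 - 8)) = 1/(c*4) = 1/(4*c))
√(154525 + X(447/274)) = √(154525 + 1/(4*((447/274)))) = √(154525 + 1/(4*((447*(1/274))))) = √(154525 + 1/(4*(447/274))) = √(154525 + (¼)*(274/447)) = √(154525 + 137/894) = √(138145487/894) = √123502065378/894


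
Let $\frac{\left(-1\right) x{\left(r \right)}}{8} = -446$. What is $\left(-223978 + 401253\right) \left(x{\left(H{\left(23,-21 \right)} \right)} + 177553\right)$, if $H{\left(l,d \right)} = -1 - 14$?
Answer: $32108225275$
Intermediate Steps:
$H{\left(l,d \right)} = -15$ ($H{\left(l,d \right)} = -1 - 14 = -15$)
$x{\left(r \right)} = 3568$ ($x{\left(r \right)} = \left(-8\right) \left(-446\right) = 3568$)
$\left(-223978 + 401253\right) \left(x{\left(H{\left(23,-21 \right)} \right)} + 177553\right) = \left(-223978 + 401253\right) \left(3568 + 177553\right) = 177275 \cdot 181121 = 32108225275$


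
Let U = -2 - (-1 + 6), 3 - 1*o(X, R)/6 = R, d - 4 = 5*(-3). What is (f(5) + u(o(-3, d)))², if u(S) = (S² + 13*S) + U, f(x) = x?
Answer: 66357316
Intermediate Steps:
d = -11 (d = 4 + 5*(-3) = 4 - 15 = -11)
o(X, R) = 18 - 6*R
U = -7 (U = -2 - 1*5 = -2 - 5 = -7)
u(S) = -7 + S² + 13*S (u(S) = (S² + 13*S) - 7 = -7 + S² + 13*S)
(f(5) + u(o(-3, d)))² = (5 + (-7 + (18 - 6*(-11))² + 13*(18 - 6*(-11))))² = (5 + (-7 + (18 + 66)² + 13*(18 + 66)))² = (5 + (-7 + 84² + 13*84))² = (5 + (-7 + 7056 + 1092))² = (5 + 8141)² = 8146² = 66357316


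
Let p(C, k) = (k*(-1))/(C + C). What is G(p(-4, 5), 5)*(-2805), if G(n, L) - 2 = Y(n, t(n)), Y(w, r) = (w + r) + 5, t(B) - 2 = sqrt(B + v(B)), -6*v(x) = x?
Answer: -215985/8 - 4675*sqrt(3)/4 ≈ -29022.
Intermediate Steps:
v(x) = -x/6
p(C, k) = -k/(2*C) (p(C, k) = (-k)/((2*C)) = (-k)*(1/(2*C)) = -k/(2*C))
t(B) = 2 + sqrt(30)*sqrt(B)/6 (t(B) = 2 + sqrt(B - B/6) = 2 + sqrt(5*B/6) = 2 + sqrt(30)*sqrt(B)/6)
Y(w, r) = 5 + r + w (Y(w, r) = (r + w) + 5 = 5 + r + w)
G(n, L) = 9 + n + sqrt(30)*sqrt(n)/6 (G(n, L) = 2 + (5 + (2 + sqrt(30)*sqrt(n)/6) + n) = 2 + (7 + n + sqrt(30)*sqrt(n)/6) = 9 + n + sqrt(30)*sqrt(n)/6)
G(p(-4, 5), 5)*(-2805) = (9 - 1/2*5/(-4) + sqrt(30)*sqrt(-1/2*5/(-4))/6)*(-2805) = (9 - 1/2*5*(-1/4) + sqrt(30)*sqrt(-1/2*5*(-1/4))/6)*(-2805) = (9 + 5/8 + sqrt(30)*sqrt(5/8)/6)*(-2805) = (9 + 5/8 + sqrt(30)*(sqrt(10)/4)/6)*(-2805) = (9 + 5/8 + 5*sqrt(3)/12)*(-2805) = (77/8 + 5*sqrt(3)/12)*(-2805) = -215985/8 - 4675*sqrt(3)/4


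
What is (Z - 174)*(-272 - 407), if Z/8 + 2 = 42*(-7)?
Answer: 1726018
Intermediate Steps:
Z = -2368 (Z = -16 + 8*(42*(-7)) = -16 + 8*(-294) = -16 - 2352 = -2368)
(Z - 174)*(-272 - 407) = (-2368 - 174)*(-272 - 407) = -2542*(-679) = 1726018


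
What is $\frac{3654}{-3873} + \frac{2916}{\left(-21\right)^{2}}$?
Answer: $\frac{358602}{63259} \approx 5.6688$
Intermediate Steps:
$\frac{3654}{-3873} + \frac{2916}{\left(-21\right)^{2}} = 3654 \left(- \frac{1}{3873}\right) + \frac{2916}{441} = - \frac{1218}{1291} + 2916 \cdot \frac{1}{441} = - \frac{1218}{1291} + \frac{324}{49} = \frac{358602}{63259}$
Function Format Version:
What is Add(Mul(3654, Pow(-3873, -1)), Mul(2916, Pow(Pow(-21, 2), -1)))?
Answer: Rational(358602, 63259) ≈ 5.6688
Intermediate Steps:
Add(Mul(3654, Pow(-3873, -1)), Mul(2916, Pow(Pow(-21, 2), -1))) = Add(Mul(3654, Rational(-1, 3873)), Mul(2916, Pow(441, -1))) = Add(Rational(-1218, 1291), Mul(2916, Rational(1, 441))) = Add(Rational(-1218, 1291), Rational(324, 49)) = Rational(358602, 63259)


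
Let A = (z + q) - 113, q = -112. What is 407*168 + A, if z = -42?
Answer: 68109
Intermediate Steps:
A = -267 (A = (-42 - 112) - 113 = -154 - 113 = -267)
407*168 + A = 407*168 - 267 = 68376 - 267 = 68109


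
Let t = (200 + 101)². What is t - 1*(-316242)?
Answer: 406843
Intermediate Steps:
t = 90601 (t = 301² = 90601)
t - 1*(-316242) = 90601 - 1*(-316242) = 90601 + 316242 = 406843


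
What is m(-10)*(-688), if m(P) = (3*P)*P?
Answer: -206400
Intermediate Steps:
m(P) = 3*P²
m(-10)*(-688) = (3*(-10)²)*(-688) = (3*100)*(-688) = 300*(-688) = -206400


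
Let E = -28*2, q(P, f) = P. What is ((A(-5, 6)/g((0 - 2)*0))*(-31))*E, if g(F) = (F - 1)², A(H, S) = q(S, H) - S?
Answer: 0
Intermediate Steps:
E = -56
A(H, S) = 0 (A(H, S) = S - S = 0)
g(F) = (-1 + F)²
((A(-5, 6)/g((0 - 2)*0))*(-31))*E = ((0/((-1 + (0 - 2)*0)²))*(-31))*(-56) = ((0/((-1 - 2*0)²))*(-31))*(-56) = ((0/((-1 + 0)²))*(-31))*(-56) = ((0/((-1)²))*(-31))*(-56) = ((0/1)*(-31))*(-56) = ((0*1)*(-31))*(-56) = (0*(-31))*(-56) = 0*(-56) = 0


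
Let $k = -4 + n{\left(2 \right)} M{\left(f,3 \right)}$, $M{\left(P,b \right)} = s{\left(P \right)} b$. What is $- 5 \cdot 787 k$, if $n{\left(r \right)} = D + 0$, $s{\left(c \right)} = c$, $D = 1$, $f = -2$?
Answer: $39350$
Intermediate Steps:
$n{\left(r \right)} = 1$ ($n{\left(r \right)} = 1 + 0 = 1$)
$M{\left(P,b \right)} = P b$
$k = -10$ ($k = -4 + 1 \left(\left(-2\right) 3\right) = -4 + 1 \left(-6\right) = -4 - 6 = -10$)
$- 5 \cdot 787 k = - 5 \cdot 787 \left(-10\right) = - 3935 \left(-10\right) = \left(-1\right) \left(-39350\right) = 39350$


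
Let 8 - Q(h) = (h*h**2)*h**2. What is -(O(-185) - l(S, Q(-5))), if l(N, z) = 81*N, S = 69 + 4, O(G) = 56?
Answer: 5857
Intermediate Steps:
Q(h) = 8 - h**5 (Q(h) = 8 - h*h**2*h**2 = 8 - h**3*h**2 = 8 - h**5)
S = 73
-(O(-185) - l(S, Q(-5))) = -(56 - 81*73) = -(56 - 1*5913) = -(56 - 5913) = -1*(-5857) = 5857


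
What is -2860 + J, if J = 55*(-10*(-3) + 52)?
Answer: 1650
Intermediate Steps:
J = 4510 (J = 55*(30 + 52) = 55*82 = 4510)
-2860 + J = -2860 + 4510 = 1650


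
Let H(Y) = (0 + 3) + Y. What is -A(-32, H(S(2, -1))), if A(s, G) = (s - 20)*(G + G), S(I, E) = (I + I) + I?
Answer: 936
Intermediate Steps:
S(I, E) = 3*I (S(I, E) = 2*I + I = 3*I)
H(Y) = 3 + Y
A(s, G) = 2*G*(-20 + s) (A(s, G) = (-20 + s)*(2*G) = 2*G*(-20 + s))
-A(-32, H(S(2, -1))) = -2*(3 + 3*2)*(-20 - 32) = -2*(3 + 6)*(-52) = -2*9*(-52) = -1*(-936) = 936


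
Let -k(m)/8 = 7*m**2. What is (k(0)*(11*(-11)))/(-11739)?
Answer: 0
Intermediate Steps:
k(m) = -56*m**2
(k(0)*(11*(-11)))/(-11739) = ((-56*0**2)*(11*(-11)))/(-11739) = (-56*0*(-121))*(-1/11739) = (0*(-121))*(-1/11739) = 0*(-1/11739) = 0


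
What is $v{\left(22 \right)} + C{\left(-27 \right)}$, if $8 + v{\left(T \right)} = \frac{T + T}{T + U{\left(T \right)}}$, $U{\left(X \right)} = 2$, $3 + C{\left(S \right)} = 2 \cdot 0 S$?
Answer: $- \frac{55}{6} \approx -9.1667$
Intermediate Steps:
$C{\left(S \right)} = -3$ ($C{\left(S \right)} = -3 + 2 \cdot 0 S = -3 + 0 S = -3 + 0 = -3$)
$v{\left(T \right)} = -8 + \frac{2 T}{2 + T}$ ($v{\left(T \right)} = -8 + \frac{T + T}{T + 2} = -8 + \frac{2 T}{2 + T}$)
$v{\left(22 \right)} + C{\left(-27 \right)} = \frac{2 \left(-8 - 66\right)}{2 + 22} - 3 = \frac{2 \left(-8 - 66\right)}{24} - 3 = 2 \cdot \frac{1}{24} \left(-74\right) - 3 = - \frac{37}{6} - 3 = - \frac{55}{6}$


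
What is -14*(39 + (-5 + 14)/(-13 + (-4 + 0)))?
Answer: -9156/17 ≈ -538.59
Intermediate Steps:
-14*(39 + (-5 + 14)/(-13 + (-4 + 0))) = -14*(39 + 9/(-13 - 4)) = -14*(39 + 9/(-17)) = -14*(39 + 9*(-1/17)) = -14*(39 - 9/17) = -14*654/17 = -9156/17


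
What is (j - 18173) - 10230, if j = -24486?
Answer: -52889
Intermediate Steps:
(j - 18173) - 10230 = (-24486 - 18173) - 10230 = -42659 - 10230 = -52889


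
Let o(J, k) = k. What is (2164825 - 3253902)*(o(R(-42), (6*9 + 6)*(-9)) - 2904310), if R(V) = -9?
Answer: 3163605323450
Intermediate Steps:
(2164825 - 3253902)*(o(R(-42), (6*9 + 6)*(-9)) - 2904310) = (2164825 - 3253902)*((6*9 + 6)*(-9) - 2904310) = -1089077*((54 + 6)*(-9) - 2904310) = -1089077*(60*(-9) - 2904310) = -1089077*(-540 - 2904310) = -1089077*(-2904850) = 3163605323450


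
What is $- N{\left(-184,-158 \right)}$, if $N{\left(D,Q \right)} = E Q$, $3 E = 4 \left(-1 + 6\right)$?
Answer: $\frac{3160}{3} \approx 1053.3$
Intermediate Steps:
$E = \frac{20}{3}$ ($E = \frac{4 \left(-1 + 6\right)}{3} = \frac{4 \cdot 5}{3} = \frac{1}{3} \cdot 20 = \frac{20}{3} \approx 6.6667$)
$N{\left(D,Q \right)} = \frac{20 Q}{3}$
$- N{\left(-184,-158 \right)} = - \frac{20 \left(-158\right)}{3} = \left(-1\right) \left(- \frac{3160}{3}\right) = \frac{3160}{3}$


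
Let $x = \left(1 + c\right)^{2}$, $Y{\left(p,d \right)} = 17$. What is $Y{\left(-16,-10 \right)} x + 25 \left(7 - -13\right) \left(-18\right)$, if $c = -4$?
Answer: $-8847$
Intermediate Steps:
$x = 9$ ($x = \left(1 - 4\right)^{2} = \left(-3\right)^{2} = 9$)
$Y{\left(-16,-10 \right)} x + 25 \left(7 - -13\right) \left(-18\right) = 17 \cdot 9 + 25 \left(7 - -13\right) \left(-18\right) = 153 + 25 \left(7 + 13\right) \left(-18\right) = 153 + 25 \cdot 20 \left(-18\right) = 153 + 500 \left(-18\right) = 153 - 9000 = -8847$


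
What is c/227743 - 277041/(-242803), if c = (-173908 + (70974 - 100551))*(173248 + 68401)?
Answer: -11939033096233832/55296683629 ≈ -2.1591e+5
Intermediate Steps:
c = -49171946765 (c = (-173908 - 29577)*241649 = -203485*241649 = -49171946765)
c/227743 - 277041/(-242803) = -49171946765/227743 - 277041/(-242803) = -49171946765*1/227743 - 277041*(-1/242803) = -49171946765/227743 + 277041/242803 = -11939033096233832/55296683629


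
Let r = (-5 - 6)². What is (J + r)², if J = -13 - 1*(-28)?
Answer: 18496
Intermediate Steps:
J = 15 (J = -13 + 28 = 15)
r = 121 (r = (-11)² = 121)
(J + r)² = (15 + 121)² = 136² = 18496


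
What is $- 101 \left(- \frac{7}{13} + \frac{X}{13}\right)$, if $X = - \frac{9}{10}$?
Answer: $\frac{7979}{130} \approx 61.377$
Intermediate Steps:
$X = - \frac{9}{10}$ ($X = \left(-9\right) \frac{1}{10} = - \frac{9}{10} \approx -0.9$)
$- 101 \left(- \frac{7}{13} + \frac{X}{13}\right) = - 101 \left(- \frac{7}{13} - \frac{9}{10 \cdot 13}\right) = - 101 \left(\left(-7\right) \frac{1}{13} - \frac{9}{130}\right) = - 101 \left(- \frac{7}{13} - \frac{9}{130}\right) = \left(-101\right) \left(- \frac{79}{130}\right) = \frac{7979}{130}$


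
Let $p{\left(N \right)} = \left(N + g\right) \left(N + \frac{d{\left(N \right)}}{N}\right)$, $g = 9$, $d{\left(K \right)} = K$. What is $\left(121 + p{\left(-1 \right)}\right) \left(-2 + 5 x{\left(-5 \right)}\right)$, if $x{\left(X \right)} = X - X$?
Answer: $-242$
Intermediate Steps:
$x{\left(X \right)} = 0$
$p{\left(N \right)} = \left(1 + N\right) \left(9 + N\right)$ ($p{\left(N \right)} = \left(N + 9\right) \left(N + \frac{N}{N}\right) = \left(9 + N\right) \left(N + 1\right) = \left(9 + N\right) \left(1 + N\right) = \left(1 + N\right) \left(9 + N\right)$)
$\left(121 + p{\left(-1 \right)}\right) \left(-2 + 5 x{\left(-5 \right)}\right) = \left(121 + \left(9 + \left(-1\right)^{2} + 10 \left(-1\right)\right)\right) \left(-2 + 5 \cdot 0\right) = \left(121 + \left(9 + 1 - 10\right)\right) \left(-2 + 0\right) = \left(121 + 0\right) \left(-2\right) = 121 \left(-2\right) = -242$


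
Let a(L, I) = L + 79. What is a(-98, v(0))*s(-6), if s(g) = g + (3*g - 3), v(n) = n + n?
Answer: 513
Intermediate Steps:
v(n) = 2*n
a(L, I) = 79 + L
s(g) = -3 + 4*g (s(g) = g + (-3 + 3*g) = -3 + 4*g)
a(-98, v(0))*s(-6) = (79 - 98)*(-3 + 4*(-6)) = -19*(-3 - 24) = -19*(-27) = 513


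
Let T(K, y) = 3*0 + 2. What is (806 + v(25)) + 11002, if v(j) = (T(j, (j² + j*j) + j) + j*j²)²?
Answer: 244214937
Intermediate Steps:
T(K, y) = 2 (T(K, y) = 0 + 2 = 2)
v(j) = (2 + j³)² (v(j) = (2 + j*j²)² = (2 + j³)²)
(806 + v(25)) + 11002 = (806 + (2 + 25³)²) + 11002 = (806 + (2 + 15625)²) + 11002 = (806 + 15627²) + 11002 = (806 + 244203129) + 11002 = 244203935 + 11002 = 244214937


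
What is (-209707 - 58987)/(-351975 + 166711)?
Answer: 134347/92632 ≈ 1.4503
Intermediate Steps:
(-209707 - 58987)/(-351975 + 166711) = -268694/(-185264) = -268694*(-1/185264) = 134347/92632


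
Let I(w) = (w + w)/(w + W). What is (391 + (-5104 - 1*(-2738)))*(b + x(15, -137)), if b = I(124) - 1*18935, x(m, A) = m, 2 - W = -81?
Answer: 7734479200/207 ≈ 3.7365e+7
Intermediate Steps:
W = 83 (W = 2 - 1*(-81) = 2 + 81 = 83)
I(w) = 2*w/(83 + w) (I(w) = (w + w)/(w + 83) = (2*w)/(83 + w) = 2*w/(83 + w))
b = -3919297/207 (b = 2*124/(83 + 124) - 1*18935 = 2*124/207 - 18935 = 2*124*(1/207) - 18935 = 248/207 - 18935 = -3919297/207 ≈ -18934.)
(391 + (-5104 - 1*(-2738)))*(b + x(15, -137)) = (391 + (-5104 - 1*(-2738)))*(-3919297/207 + 15) = (391 + (-5104 + 2738))*(-3916192/207) = (391 - 2366)*(-3916192/207) = -1975*(-3916192/207) = 7734479200/207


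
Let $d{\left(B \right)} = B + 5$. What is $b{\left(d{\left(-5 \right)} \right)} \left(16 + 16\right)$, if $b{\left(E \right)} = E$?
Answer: $0$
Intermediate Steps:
$d{\left(B \right)} = 5 + B$
$b{\left(d{\left(-5 \right)} \right)} \left(16 + 16\right) = \left(5 - 5\right) \left(16 + 16\right) = 0 \cdot 32 = 0$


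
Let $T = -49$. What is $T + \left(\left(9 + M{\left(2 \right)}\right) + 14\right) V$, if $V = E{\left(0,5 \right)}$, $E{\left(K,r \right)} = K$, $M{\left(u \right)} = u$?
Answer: $-49$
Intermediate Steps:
$V = 0$
$T + \left(\left(9 + M{\left(2 \right)}\right) + 14\right) V = -49 + \left(\left(9 + 2\right) + 14\right) 0 = -49 + \left(11 + 14\right) 0 = -49 + 25 \cdot 0 = -49 + 0 = -49$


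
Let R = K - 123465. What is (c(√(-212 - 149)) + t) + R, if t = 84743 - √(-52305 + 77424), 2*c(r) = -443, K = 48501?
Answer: 19115/2 - 3*√2791 ≈ 9399.0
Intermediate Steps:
c(r) = -443/2 (c(r) = (½)*(-443) = -443/2)
t = 84743 - 3*√2791 (t = 84743 - √25119 = 84743 - 3*√2791 ≈ 84585.)
R = -74964 (R = 48501 - 123465 = -74964)
(c(√(-212 - 149)) + t) + R = (-443/2 + (84743 - 3*√2791)) - 74964 = (169043/2 - 3*√2791) - 74964 = 19115/2 - 3*√2791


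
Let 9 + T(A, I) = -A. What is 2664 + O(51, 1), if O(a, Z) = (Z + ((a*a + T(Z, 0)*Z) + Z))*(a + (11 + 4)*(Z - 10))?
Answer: -215148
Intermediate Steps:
T(A, I) = -9 - A
O(a, Z) = (-150 + a + 15*Z)*(a² + 2*Z + Z*(-9 - Z)) (O(a, Z) = (Z + ((a*a + (-9 - Z)*Z) + Z))*(a + (11 + 4)*(Z - 10)) = (Z + ((a² + Z*(-9 - Z)) + Z))*(a + 15*(-10 + Z)) = (Z + (Z + a² + Z*(-9 - Z)))*(a + (-150 + 15*Z)) = (a² + 2*Z + Z*(-9 - Z))*(-150 + a + 15*Z) = (-150 + a + 15*Z)*(a² + 2*Z + Z*(-9 - Z)))
2664 + O(51, 1) = 2664 + (51³ - 150*51² - 15*1³ + 45*1² + 1050*1 - 1*51*1² - 7*1*51 + 15*1*51²) = 2664 + (132651 - 150*2601 - 15*1 + 45*1 + 1050 - 1*51*1 - 357 + 15*1*2601) = 2664 + (132651 - 390150 - 15 + 45 + 1050 - 51 - 357 + 39015) = 2664 - 217812 = -215148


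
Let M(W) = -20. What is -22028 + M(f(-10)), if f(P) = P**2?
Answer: -22048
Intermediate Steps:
-22028 + M(f(-10)) = -22028 - 20 = -22048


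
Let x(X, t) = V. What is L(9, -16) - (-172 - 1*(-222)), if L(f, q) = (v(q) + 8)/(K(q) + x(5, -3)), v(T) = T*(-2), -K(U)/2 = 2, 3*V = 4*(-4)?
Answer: -380/7 ≈ -54.286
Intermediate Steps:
V = -16/3 (V = (4*(-4))/3 = (1/3)*(-16) = -16/3 ≈ -5.3333)
x(X, t) = -16/3
K(U) = -4 (K(U) = -2*2 = -4)
v(T) = -2*T
L(f, q) = -6/7 + 3*q/14 (L(f, q) = (-2*q + 8)/(-4 - 16/3) = (8 - 2*q)/(-28/3) = (8 - 2*q)*(-3/28) = -6/7 + 3*q/14)
L(9, -16) - (-172 - 1*(-222)) = (-6/7 + (3/14)*(-16)) - (-172 - 1*(-222)) = (-6/7 - 24/7) - (-172 + 222) = -30/7 - 1*50 = -30/7 - 50 = -380/7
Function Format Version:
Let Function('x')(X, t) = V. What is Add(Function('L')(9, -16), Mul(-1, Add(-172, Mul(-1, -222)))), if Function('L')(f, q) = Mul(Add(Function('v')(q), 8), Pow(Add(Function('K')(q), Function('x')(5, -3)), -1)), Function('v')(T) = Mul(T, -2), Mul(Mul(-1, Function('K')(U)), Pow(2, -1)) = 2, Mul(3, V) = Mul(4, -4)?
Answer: Rational(-380, 7) ≈ -54.286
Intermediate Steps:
V = Rational(-16, 3) (V = Mul(Rational(1, 3), Mul(4, -4)) = Mul(Rational(1, 3), -16) = Rational(-16, 3) ≈ -5.3333)
Function('x')(X, t) = Rational(-16, 3)
Function('K')(U) = -4 (Function('K')(U) = Mul(-2, 2) = -4)
Function('v')(T) = Mul(-2, T)
Function('L')(f, q) = Add(Rational(-6, 7), Mul(Rational(3, 14), q)) (Function('L')(f, q) = Mul(Add(Mul(-2, q), 8), Pow(Add(-4, Rational(-16, 3)), -1)) = Mul(Add(8, Mul(-2, q)), Pow(Rational(-28, 3), -1)) = Mul(Add(8, Mul(-2, q)), Rational(-3, 28)) = Add(Rational(-6, 7), Mul(Rational(3, 14), q)))
Add(Function('L')(9, -16), Mul(-1, Add(-172, Mul(-1, -222)))) = Add(Add(Rational(-6, 7), Mul(Rational(3, 14), -16)), Mul(-1, Add(-172, Mul(-1, -222)))) = Add(Add(Rational(-6, 7), Rational(-24, 7)), Mul(-1, Add(-172, 222))) = Add(Rational(-30, 7), Mul(-1, 50)) = Add(Rational(-30, 7), -50) = Rational(-380, 7)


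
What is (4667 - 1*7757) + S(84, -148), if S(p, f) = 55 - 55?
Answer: -3090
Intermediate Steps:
S(p, f) = 0
(4667 - 1*7757) + S(84, -148) = (4667 - 1*7757) + 0 = (4667 - 7757) + 0 = -3090 + 0 = -3090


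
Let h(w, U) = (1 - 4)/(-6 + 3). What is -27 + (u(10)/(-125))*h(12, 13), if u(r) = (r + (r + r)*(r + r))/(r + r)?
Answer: -6791/250 ≈ -27.164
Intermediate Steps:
u(r) = (r + 4*r**2)/(2*r) (u(r) = (r + (2*r)*(2*r))/((2*r)) = (r + 4*r**2)*(1/(2*r)) = (r + 4*r**2)/(2*r))
h(w, U) = 1 (h(w, U) = -3/(-3) = -3*(-1/3) = 1)
-27 + (u(10)/(-125))*h(12, 13) = -27 + ((1/2 + 2*10)/(-125))*1 = -27 + ((1/2 + 20)*(-1/125))*1 = -27 + ((41/2)*(-1/125))*1 = -27 - 41/250*1 = -27 - 41/250 = -6791/250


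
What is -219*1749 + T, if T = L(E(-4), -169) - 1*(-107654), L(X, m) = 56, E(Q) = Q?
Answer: -275321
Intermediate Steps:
T = 107710 (T = 56 - 1*(-107654) = 56 + 107654 = 107710)
-219*1749 + T = -219*1749 + 107710 = -383031 + 107710 = -275321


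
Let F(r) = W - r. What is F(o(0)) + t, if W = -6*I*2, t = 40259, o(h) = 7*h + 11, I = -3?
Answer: 40284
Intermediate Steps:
o(h) = 11 + 7*h
W = 36 (W = -6*(-3)*2 = 18*2 = 36)
F(r) = 36 - r
F(o(0)) + t = (36 - (11 + 7*0)) + 40259 = (36 - (11 + 0)) + 40259 = (36 - 1*11) + 40259 = (36 - 11) + 40259 = 25 + 40259 = 40284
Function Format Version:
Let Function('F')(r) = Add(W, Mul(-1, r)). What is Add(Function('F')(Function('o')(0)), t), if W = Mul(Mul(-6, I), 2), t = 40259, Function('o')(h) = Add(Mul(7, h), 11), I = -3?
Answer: 40284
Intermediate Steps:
Function('o')(h) = Add(11, Mul(7, h))
W = 36 (W = Mul(Mul(-6, -3), 2) = Mul(18, 2) = 36)
Function('F')(r) = Add(36, Mul(-1, r))
Add(Function('F')(Function('o')(0)), t) = Add(Add(36, Mul(-1, Add(11, Mul(7, 0)))), 40259) = Add(Add(36, Mul(-1, Add(11, 0))), 40259) = Add(Add(36, Mul(-1, 11)), 40259) = Add(Add(36, -11), 40259) = Add(25, 40259) = 40284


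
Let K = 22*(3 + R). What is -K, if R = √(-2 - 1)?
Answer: -66 - 22*I*√3 ≈ -66.0 - 38.105*I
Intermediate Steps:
R = I*√3 (R = √(-3) = I*√3 ≈ 1.732*I)
K = 66 + 22*I*√3 (K = 22*(3 + I*√3) = 66 + 22*I*√3 ≈ 66.0 + 38.105*I)
-K = -(66 + 22*I*√3) = -66 - 22*I*√3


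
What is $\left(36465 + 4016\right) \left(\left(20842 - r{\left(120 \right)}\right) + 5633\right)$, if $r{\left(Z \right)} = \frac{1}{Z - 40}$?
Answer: $\frac{85738717519}{80} \approx 1.0717 \cdot 10^{9}$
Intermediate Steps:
$r{\left(Z \right)} = \frac{1}{-40 + Z}$
$\left(36465 + 4016\right) \left(\left(20842 - r{\left(120 \right)}\right) + 5633\right) = \left(36465 + 4016\right) \left(\left(20842 - \frac{1}{-40 + 120}\right) + 5633\right) = 40481 \left(\left(20842 - \frac{1}{80}\right) + 5633\right) = 40481 \left(\frac{1667359}{80} + 5633\right) = 40481 \cdot \frac{2117999}{80} = \frac{85738717519}{80}$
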